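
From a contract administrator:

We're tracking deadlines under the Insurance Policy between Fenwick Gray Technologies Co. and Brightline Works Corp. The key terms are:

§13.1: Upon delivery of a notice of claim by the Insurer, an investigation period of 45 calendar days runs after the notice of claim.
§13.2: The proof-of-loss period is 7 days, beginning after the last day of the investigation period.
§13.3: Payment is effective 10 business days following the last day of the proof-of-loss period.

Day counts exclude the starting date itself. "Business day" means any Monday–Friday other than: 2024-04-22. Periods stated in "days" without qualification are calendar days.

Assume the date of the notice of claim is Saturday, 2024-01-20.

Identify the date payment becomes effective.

The last day of the investigation period: 2024-01-20 + 45 days = 2024-03-05.
The last day of the proof-of-loss period: 7 calendar days after 2024-03-05 is 2024-03-12.
The date payment becomes effective: 10 business days after Tuesday, 2024-03-12, skipping weekends — Mar 13, Mar 14, Mar 15, Mar 18, Mar 19, Mar 20, Mar 21, Mar 22, Mar 25, Mar 26 — lands on Tuesday, 2024-03-26.

2024-03-26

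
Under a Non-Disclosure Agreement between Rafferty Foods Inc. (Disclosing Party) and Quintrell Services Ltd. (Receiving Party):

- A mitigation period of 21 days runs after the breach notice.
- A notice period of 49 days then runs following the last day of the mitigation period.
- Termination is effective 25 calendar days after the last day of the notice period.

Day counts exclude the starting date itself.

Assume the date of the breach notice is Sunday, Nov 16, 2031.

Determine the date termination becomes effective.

Adding 21 calendar days to Nov 16, 2031 gives Dec 7, 2031, which is the last day of the mitigation period.
Adding 49 calendar days to Dec 7, 2031 gives Jan 25, 2032, which is the last day of the notice period.
The date termination becomes effective: 25 calendar days after Jan 25, 2032 is Feb 19, 2032.

Feb 19, 2032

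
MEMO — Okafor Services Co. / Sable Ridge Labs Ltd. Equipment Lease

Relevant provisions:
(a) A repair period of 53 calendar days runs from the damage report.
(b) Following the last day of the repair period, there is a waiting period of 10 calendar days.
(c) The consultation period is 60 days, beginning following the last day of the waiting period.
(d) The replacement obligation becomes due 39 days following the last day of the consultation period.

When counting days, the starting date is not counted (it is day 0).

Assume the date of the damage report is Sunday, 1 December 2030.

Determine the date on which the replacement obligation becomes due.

12 May 2031

The last day of the repair period: 53 calendar days after 1 December 2030 is 23 January 2031.
The last day of the waiting period: 23 January 2031 + 10 days = 2 February 2031.
The last day of the consultation period: 60 calendar days after 2 February 2031 is 3 April 2031.
The date on which the replacement obligation becomes due: 39 calendar days after 3 April 2031 is 12 May 2031.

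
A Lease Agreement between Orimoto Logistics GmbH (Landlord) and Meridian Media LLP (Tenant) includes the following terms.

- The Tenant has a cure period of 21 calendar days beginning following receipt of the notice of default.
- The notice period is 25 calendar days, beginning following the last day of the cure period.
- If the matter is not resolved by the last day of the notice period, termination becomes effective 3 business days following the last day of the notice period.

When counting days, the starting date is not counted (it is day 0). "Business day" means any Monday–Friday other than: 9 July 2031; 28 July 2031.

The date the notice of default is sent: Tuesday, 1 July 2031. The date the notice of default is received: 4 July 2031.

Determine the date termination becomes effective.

The last day of the cure period: 21 calendar days after 4 July 2031 is 25 July 2031.
Adding 25 calendar days to 25 July 2031 gives 19 August 2031, which is the last day of the notice period.
The date termination becomes effective: 3 business days after Tuesday, 19 August 2031, skipping weekends — Aug 20, Aug 21, Aug 22 — lands on Friday, 22 August 2031.

22 August 2031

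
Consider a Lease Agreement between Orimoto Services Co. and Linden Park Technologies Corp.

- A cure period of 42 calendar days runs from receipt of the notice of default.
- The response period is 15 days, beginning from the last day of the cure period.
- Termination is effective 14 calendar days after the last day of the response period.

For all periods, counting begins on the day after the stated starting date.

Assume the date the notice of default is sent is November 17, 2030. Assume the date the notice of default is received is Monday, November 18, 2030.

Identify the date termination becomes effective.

January 28, 2031

The last day of the cure period: November 18, 2030 + 42 days = December 30, 2030.
The last day of the response period: 15 calendar days after December 30, 2030 is January 14, 2031.
Adding 14 calendar days to January 14, 2031 gives January 28, 2031, which is the date termination becomes effective.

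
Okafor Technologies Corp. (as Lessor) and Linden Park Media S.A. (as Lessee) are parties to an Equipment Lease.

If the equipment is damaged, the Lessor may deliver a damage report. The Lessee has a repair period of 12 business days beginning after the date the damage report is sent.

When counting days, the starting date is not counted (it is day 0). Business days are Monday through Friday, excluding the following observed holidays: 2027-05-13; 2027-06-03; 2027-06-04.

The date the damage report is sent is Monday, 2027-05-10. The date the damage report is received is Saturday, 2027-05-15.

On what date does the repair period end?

2027-05-27

From Monday, 2027-05-10, 12 business days (May 11, May 12, May 14, May 17, …, May 25, May 26, May 27, skipping weekends and the listed holiday on May 13) brings us to Thursday, 2027-05-27, which is the last day of the repair period.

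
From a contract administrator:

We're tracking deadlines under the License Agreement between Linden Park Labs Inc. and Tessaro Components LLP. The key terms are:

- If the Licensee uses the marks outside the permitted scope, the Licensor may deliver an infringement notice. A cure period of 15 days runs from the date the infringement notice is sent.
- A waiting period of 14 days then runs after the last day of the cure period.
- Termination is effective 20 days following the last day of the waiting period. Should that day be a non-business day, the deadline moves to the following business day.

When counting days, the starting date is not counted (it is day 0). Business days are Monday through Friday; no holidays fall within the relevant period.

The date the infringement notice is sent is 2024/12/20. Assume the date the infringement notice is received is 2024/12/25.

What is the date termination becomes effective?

The last day of the cure period: 2024/12/20 + 15 days = 2025/01/04.
The last day of the waiting period: 2025/01/04 + 14 days = 2025/01/18.
The date termination becomes effective: 20 calendar days after 2025/01/18 is 2025/02/07. 2025/02/07 is a Friday, so no roll-forward applies.

2025/02/07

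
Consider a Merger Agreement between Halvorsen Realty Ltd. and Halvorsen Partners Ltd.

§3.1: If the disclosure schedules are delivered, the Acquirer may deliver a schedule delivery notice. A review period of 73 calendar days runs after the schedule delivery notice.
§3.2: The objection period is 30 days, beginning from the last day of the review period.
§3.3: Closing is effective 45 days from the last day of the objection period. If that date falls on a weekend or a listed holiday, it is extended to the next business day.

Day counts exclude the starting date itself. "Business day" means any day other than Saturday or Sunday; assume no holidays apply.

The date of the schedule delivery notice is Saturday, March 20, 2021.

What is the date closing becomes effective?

August 16, 2021

The last day of the review period: March 20, 2021 + 73 days = June 1, 2021.
The last day of the objection period: June 1, 2021 + 30 days = July 1, 2021.
Adding 45 calendar days to July 1, 2021 gives August 15, 2021, which is the date closing becomes effective. That falls on a Sunday, so it rolls to the next business day, Monday, August 16, 2021.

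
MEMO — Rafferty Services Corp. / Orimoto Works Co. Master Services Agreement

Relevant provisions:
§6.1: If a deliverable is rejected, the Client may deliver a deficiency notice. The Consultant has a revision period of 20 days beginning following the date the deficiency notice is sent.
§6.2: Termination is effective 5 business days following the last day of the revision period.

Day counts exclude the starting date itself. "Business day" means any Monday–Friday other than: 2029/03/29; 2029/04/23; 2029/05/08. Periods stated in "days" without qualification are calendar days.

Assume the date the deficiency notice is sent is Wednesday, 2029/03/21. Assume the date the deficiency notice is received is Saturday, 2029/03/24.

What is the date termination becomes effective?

Adding 20 calendar days to 2029/03/21 gives 2029/04/10, which is the last day of the revision period.
The date termination becomes effective: counting 5 business days from Tuesday, 2029/04/10 (Apr 11, Apr 12, Apr 13, Apr 16, Apr 17, skipping weekends) reaches Tuesday, 2029/04/17.

2029/04/17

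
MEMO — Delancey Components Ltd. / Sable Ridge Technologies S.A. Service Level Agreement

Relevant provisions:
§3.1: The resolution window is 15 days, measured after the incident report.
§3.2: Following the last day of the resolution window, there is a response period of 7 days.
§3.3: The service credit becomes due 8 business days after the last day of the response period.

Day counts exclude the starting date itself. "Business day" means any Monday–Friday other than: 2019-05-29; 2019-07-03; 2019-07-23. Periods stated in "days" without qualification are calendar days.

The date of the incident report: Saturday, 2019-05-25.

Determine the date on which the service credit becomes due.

The last day of the resolution window: 2019-05-25 + 15 days = 2019-06-09.
The last day of the response period: 2019-06-09 + 7 days = 2019-06-16.
The date on which the service credit becomes due: counting 8 business days from Sunday, 2019-06-16 (Jun 17, Jun 18, Jun 19, Jun 20, Jun 21, Jun 24, Jun 25, Jun 26, skipping weekends) reaches Wednesday, 2019-06-26.

2019-06-26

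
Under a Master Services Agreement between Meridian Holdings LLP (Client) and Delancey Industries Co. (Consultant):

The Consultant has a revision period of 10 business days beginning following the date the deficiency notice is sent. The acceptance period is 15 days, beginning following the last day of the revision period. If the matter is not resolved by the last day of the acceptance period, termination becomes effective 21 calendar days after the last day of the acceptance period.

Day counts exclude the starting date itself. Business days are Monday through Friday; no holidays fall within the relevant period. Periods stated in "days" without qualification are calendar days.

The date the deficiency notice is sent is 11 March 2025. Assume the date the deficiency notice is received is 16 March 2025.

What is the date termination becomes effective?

The last day of the revision period: counting 10 business days from Tuesday, 11 March 2025 (Mar 12, Mar 13, Mar 14, Mar 17, Mar 18, Mar 19, Mar 20, Mar 21, Mar 24, Mar 25, skipping weekends) reaches Tuesday, 25 March 2025.
The last day of the acceptance period: 25 March 2025 + 15 days = 9 April 2025.
Adding 21 calendar days to 9 April 2025 gives 30 April 2025, which is the date termination becomes effective.

30 April 2025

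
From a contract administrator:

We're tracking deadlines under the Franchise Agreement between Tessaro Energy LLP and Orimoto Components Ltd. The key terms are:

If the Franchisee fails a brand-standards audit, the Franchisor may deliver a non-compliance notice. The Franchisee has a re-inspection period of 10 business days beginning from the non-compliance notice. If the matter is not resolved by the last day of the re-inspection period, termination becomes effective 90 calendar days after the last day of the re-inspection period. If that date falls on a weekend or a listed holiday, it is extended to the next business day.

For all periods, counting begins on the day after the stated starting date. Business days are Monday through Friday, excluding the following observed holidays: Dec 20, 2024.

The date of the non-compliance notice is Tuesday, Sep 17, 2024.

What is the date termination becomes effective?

The last day of the re-inspection period: counting 10 business days from Tuesday, Sep 17, 2024 (Sep 18, Sep 19, Sep 20, Sep 23, Sep 24, Sep 25, Sep 26, Sep 27, Sep 30, Oct 1, skipping weekends) reaches Tuesday, Oct 1, 2024.
Adding 90 calendar days to Oct 1, 2024 gives Dec 30, 2024, which is the date termination becomes effective. Dec 30, 2024 is a Monday and is not a listed holiday, so no roll-forward applies.

Dec 30, 2024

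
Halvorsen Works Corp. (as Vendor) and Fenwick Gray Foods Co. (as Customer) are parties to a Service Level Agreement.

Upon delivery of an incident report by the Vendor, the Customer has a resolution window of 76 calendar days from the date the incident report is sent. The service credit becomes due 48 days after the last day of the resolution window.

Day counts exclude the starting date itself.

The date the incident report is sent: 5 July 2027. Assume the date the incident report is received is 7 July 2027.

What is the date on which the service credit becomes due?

Adding 76 calendar days to 5 July 2027 gives 19 September 2027, which is the last day of the resolution window.
The date on which the service credit becomes due: 19 September 2027 + 48 days = 6 November 2027.

6 November 2027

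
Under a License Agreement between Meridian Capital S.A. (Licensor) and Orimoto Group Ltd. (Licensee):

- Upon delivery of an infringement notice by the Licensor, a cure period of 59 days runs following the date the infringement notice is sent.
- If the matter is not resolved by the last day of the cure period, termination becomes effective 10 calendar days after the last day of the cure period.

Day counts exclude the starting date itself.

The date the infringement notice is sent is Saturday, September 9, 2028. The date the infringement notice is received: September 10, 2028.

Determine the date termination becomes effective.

November 17, 2028

The last day of the cure period: September 9, 2028 + 59 days = November 7, 2028.
The date termination becomes effective: 10 calendar days after November 7, 2028 is November 17, 2028.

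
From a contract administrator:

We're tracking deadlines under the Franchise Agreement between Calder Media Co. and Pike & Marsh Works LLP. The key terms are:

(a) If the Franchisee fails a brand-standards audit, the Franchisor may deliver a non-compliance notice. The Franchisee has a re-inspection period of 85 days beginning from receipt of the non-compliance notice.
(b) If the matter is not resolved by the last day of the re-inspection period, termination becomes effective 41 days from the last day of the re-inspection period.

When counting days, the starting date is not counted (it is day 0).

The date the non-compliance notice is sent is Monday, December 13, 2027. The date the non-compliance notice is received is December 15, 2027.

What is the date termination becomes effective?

April 19, 2028

Adding 85 calendar days to December 15, 2027 gives March 9, 2028, which is the last day of the re-inspection period.
The date termination becomes effective: 41 calendar days after March 9, 2028 is April 19, 2028.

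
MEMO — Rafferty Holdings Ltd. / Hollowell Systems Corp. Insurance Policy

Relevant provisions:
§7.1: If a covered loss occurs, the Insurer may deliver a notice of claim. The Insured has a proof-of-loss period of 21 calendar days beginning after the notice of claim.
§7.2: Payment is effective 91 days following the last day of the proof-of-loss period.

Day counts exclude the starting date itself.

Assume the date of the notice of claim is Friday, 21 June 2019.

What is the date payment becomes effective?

Adding 21 calendar days to 21 June 2019 gives 12 July 2019, which is the last day of the proof-of-loss period.
The date payment becomes effective: 91 calendar days after 12 July 2019 is 11 October 2019.

11 October 2019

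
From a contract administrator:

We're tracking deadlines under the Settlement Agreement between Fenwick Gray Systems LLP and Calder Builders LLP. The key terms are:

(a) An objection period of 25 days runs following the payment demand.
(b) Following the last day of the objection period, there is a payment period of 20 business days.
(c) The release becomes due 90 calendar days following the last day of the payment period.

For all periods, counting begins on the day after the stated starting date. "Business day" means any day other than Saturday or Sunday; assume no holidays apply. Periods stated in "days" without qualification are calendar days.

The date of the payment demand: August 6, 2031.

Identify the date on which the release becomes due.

The last day of the objection period: 25 calendar days after August 6, 2031 is August 31, 2031.
From Sunday, August 31, 2031, 20 business days (Sep 1, Sep 2, Sep 3, Sep 4, …, Sep 24, Sep 25, Sep 26, skipping weekends) brings us to Friday, September 26, 2031, which is the last day of the payment period.
The date on which the release becomes due: 90 calendar days after September 26, 2031 is December 25, 2031.

December 25, 2031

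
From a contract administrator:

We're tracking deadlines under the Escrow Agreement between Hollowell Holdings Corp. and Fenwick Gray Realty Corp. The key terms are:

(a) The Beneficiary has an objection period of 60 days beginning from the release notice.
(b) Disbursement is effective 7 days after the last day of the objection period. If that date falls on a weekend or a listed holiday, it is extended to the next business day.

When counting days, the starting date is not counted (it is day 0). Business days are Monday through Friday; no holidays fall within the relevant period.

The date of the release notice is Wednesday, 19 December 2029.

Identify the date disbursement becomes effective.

The last day of the objection period: 60 calendar days after 19 December 2029 is 17 February 2030.
Adding 7 calendar days to 17 February 2030 gives 24 February 2030, which is the date disbursement becomes effective. That falls on a Sunday, so it rolls to the next business day, Monday, 25 February 2030.

25 February 2030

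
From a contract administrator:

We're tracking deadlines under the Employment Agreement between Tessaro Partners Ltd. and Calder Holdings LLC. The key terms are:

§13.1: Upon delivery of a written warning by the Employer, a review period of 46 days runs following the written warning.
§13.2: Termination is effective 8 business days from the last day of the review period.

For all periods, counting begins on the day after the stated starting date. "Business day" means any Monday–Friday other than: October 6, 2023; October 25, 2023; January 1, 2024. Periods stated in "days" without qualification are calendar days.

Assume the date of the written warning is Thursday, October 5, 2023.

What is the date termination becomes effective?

November 30, 2023

Adding 46 calendar days to October 5, 2023 gives November 20, 2023, which is the last day of the review period.
From Monday, November 20, 2023, 8 business days (Nov 21, Nov 22, Nov 23, Nov 24, Nov 27, Nov 28, Nov 29, Nov 30, skipping weekends) brings us to Thursday, November 30, 2023, which is the date termination becomes effective.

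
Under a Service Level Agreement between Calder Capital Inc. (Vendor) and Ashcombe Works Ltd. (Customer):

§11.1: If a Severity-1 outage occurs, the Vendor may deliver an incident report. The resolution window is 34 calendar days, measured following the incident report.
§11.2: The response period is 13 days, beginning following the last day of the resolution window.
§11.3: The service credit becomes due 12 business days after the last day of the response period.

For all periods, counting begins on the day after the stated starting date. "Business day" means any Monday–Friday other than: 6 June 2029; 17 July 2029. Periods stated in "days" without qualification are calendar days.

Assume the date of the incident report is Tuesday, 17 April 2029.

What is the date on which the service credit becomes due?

20 June 2029

The last day of the resolution window: 34 calendar days after 17 April 2029 is 21 May 2029.
The last day of the response period: 21 May 2029 + 13 days = 3 June 2029.
The date on which the service credit becomes due: counting 12 business days from Sunday, 3 June 2029 (Jun 4, Jun 5, Jun 7, Jun 8, …, Jun 18, Jun 19, Jun 20, skipping weekends and the listed holiday on Jun 6) reaches Wednesday, 20 June 2029.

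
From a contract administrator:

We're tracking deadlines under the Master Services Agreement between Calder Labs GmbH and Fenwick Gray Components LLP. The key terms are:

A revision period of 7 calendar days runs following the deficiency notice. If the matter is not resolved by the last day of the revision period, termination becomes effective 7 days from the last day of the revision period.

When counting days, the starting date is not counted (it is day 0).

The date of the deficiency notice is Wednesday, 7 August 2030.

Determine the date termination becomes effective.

21 August 2030

Adding 7 calendar days to 7 August 2030 gives 14 August 2030, which is the last day of the revision period.
The date termination becomes effective: 14 August 2030 + 7 days = 21 August 2030.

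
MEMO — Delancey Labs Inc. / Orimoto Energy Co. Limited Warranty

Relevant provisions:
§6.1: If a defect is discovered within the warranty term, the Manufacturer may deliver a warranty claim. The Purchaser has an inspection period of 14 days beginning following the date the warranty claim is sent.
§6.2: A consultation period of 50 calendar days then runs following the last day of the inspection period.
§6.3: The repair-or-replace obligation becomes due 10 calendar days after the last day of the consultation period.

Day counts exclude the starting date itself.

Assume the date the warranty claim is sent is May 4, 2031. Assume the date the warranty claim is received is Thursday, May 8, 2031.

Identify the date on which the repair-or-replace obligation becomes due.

July 17, 2031

The last day of the inspection period: 14 calendar days after May 4, 2031 is May 18, 2031.
Adding 50 calendar days to May 18, 2031 gives July 7, 2031, which is the last day of the consultation period.
The date on which the repair-or-replace obligation becomes due: July 7, 2031 + 10 days = July 17, 2031.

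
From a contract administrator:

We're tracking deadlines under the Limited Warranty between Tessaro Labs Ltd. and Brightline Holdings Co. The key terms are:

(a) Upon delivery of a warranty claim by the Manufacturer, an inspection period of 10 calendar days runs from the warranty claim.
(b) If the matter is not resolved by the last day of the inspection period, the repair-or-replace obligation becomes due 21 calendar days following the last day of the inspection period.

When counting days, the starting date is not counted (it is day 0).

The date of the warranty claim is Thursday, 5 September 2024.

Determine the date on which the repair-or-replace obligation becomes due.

Adding 10 calendar days to 5 September 2024 gives 15 September 2024, which is the last day of the inspection period.
The date on which the repair-or-replace obligation becomes due: 21 calendar days after 15 September 2024 is 6 October 2024.

6 October 2024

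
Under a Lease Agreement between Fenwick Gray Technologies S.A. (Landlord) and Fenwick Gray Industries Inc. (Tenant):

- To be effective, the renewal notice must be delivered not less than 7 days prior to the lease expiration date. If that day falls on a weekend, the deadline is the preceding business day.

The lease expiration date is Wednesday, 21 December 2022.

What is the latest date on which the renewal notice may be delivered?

14 December 2022

21 December 2022 minus 7 days is 14 December 2022. That is a Wednesday, so no adjustment is needed.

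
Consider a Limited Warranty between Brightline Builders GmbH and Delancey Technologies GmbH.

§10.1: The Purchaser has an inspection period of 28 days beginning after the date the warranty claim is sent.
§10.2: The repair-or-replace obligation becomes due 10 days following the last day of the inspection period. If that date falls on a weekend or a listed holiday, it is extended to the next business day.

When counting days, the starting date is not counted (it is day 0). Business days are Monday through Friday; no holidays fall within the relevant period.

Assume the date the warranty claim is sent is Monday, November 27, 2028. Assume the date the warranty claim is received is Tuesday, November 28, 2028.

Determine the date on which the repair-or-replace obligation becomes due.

Adding 28 calendar days to November 27, 2028 gives December 25, 2028, which is the last day of the inspection period.
The date on which the repair-or-replace obligation becomes due: December 25, 2028 + 10 days = January 4, 2029. January 4, 2029 is a Thursday, so no roll-forward applies.

January 4, 2029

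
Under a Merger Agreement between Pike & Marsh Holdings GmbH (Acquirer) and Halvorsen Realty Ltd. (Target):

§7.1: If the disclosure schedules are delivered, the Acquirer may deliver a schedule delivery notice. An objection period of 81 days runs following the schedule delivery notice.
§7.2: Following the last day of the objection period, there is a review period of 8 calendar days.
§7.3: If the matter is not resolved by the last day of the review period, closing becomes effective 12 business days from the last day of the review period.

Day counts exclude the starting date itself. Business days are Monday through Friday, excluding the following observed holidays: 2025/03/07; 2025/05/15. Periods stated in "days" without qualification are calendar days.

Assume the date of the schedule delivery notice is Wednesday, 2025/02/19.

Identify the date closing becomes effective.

2025/06/04

Adding 81 calendar days to 2025/02/19 gives 2025/05/11, which is the last day of the objection period.
The last day of the review period: 8 calendar days after 2025/05/11 is 2025/05/19.
The date closing becomes effective: counting 12 business days from Monday, 2025/05/19 (May 20, May 21, May 22, May 23, …, Jun 2, Jun 3, Jun 4, skipping weekends) reaches Wednesday, 2025/06/04.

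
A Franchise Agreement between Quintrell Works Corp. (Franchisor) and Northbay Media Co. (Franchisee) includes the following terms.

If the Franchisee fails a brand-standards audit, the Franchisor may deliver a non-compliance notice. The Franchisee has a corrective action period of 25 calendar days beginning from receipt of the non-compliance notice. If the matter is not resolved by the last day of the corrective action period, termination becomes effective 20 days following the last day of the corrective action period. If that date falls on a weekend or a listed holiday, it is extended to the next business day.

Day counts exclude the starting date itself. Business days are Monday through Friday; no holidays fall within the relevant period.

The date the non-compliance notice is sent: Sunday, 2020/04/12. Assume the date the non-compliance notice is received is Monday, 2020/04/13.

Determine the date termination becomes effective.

The last day of the corrective action period: 2020/04/13 + 25 days = 2020/05/08.
The date termination becomes effective: 20 calendar days after 2020/05/08 is 2020/05/28. 2020/05/28 is a Thursday, so no roll-forward applies.

2020/05/28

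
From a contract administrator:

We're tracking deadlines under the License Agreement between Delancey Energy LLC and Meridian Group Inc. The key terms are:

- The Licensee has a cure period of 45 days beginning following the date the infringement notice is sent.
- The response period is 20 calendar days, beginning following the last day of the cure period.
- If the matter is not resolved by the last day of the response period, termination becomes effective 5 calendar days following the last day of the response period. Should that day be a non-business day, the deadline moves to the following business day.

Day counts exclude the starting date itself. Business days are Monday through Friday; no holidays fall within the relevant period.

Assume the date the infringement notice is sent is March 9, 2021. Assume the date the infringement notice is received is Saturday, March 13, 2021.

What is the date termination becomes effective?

Adding 45 calendar days to March 9, 2021 gives April 23, 2021, which is the last day of the cure period.
The last day of the response period: April 23, 2021 + 20 days = May 13, 2021.
Adding 5 calendar days to May 13, 2021 gives May 18, 2021, which is the date termination becomes effective. May 18, 2021 is a Tuesday, so no roll-forward applies.

May 18, 2021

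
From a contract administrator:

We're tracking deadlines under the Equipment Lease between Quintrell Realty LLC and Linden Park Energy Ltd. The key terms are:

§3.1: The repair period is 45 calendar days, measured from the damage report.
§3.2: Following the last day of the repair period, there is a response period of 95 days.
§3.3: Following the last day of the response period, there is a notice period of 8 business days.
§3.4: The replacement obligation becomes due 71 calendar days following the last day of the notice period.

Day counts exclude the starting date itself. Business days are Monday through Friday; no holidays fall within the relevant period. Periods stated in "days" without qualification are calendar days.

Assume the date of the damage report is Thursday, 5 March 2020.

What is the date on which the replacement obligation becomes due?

Adding 45 calendar days to 5 March 2020 gives 19 April 2020, which is the last day of the repair period.
The last day of the response period: 19 April 2020 + 95 days = 23 July 2020.
The last day of the notice period: counting 8 business days from Thursday, 23 July 2020 (Jul 24, Jul 27, Jul 28, Jul 29, Jul 30, Jul 31, Aug 3, Aug 4, skipping weekends) reaches Tuesday, 4 August 2020.
The date on which the replacement obligation becomes due: 71 calendar days after 4 August 2020 is 14 October 2020.

14 October 2020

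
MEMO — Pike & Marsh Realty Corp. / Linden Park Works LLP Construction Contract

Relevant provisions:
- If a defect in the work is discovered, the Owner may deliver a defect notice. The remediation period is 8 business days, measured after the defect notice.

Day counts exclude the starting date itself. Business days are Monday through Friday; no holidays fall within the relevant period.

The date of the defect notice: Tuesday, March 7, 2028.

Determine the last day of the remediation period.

The last day of the remediation period: 8 business days after Tuesday, March 7, 2028, skipping weekends — Mar 8, Mar 9, Mar 10, Mar 13, Mar 14, Mar 15, Mar 16, Mar 17 — lands on Friday, March 17, 2028.

March 17, 2028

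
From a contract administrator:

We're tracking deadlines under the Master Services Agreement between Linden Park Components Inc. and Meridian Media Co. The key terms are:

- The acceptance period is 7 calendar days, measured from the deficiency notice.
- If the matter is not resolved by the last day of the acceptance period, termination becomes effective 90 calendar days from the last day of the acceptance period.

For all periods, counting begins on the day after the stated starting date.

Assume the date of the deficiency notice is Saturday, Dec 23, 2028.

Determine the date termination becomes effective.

Mar 30, 2029

The last day of the acceptance period: 7 calendar days after Dec 23, 2028 is Dec 30, 2028.
The date termination becomes effective: Dec 30, 2028 + 90 days = Mar 30, 2029.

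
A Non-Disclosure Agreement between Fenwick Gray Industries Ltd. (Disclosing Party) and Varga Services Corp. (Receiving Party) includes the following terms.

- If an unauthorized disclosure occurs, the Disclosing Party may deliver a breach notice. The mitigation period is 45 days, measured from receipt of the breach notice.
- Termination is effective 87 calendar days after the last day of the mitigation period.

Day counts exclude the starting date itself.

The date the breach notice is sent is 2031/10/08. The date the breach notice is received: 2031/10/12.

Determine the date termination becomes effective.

2032/02/21

Adding 45 calendar days to 2031/10/12 gives 2031/11/26, which is the last day of the mitigation period.
The date termination becomes effective: 87 calendar days after 2031/11/26 is 2032/02/21.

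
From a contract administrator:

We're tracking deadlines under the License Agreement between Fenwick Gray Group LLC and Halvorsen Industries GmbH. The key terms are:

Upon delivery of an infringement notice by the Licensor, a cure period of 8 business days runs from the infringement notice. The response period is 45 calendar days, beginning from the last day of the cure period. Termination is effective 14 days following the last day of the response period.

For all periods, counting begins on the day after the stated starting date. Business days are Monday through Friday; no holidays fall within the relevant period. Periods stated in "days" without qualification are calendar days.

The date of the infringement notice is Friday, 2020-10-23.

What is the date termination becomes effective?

The last day of the cure period: 8 business days after Friday, 2020-10-23, skipping weekends — Oct 26, Oct 27, Oct 28, Oct 29, Oct 30, Nov 2, Nov 3, Nov 4 — lands on Wednesday, 2020-11-04.
The last day of the response period: 2020-11-04 + 45 days = 2020-12-19.
The date termination becomes effective: 14 calendar days after 2020-12-19 is 2021-01-02.

2021-01-02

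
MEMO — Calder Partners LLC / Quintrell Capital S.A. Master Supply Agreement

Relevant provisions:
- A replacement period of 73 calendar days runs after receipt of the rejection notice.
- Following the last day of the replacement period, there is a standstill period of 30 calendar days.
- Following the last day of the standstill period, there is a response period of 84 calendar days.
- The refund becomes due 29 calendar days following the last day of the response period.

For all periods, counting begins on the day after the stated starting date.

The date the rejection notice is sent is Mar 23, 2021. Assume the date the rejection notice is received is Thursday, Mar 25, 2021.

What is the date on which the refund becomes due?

Oct 27, 2021

The last day of the replacement period: 73 calendar days after Mar 25, 2021 is Jun 6, 2021.
The last day of the standstill period: Jun 6, 2021 + 30 days = Jul 6, 2021.
The last day of the response period: Jul 6, 2021 + 84 days = Sep 28, 2021.
Adding 29 calendar days to Sep 28, 2021 gives Oct 27, 2021, which is the date on which the refund becomes due.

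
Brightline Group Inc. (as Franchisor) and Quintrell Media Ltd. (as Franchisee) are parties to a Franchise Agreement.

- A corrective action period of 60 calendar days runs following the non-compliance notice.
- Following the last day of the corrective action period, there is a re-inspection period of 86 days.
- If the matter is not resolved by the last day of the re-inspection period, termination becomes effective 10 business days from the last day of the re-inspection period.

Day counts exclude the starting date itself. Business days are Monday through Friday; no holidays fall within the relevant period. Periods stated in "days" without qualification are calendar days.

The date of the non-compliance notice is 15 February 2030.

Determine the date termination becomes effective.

The last day of the corrective action period: 15 February 2030 + 60 days = 16 April 2030.
The last day of the re-inspection period: 86 calendar days after 16 April 2030 is 11 July 2030.
The date termination becomes effective: counting 10 business days from Thursday, 11 July 2030 (Jul 12, Jul 15, Jul 16, Jul 17, Jul 18, Jul 19, Jul 22, Jul 23, Jul 24, Jul 25, skipping weekends) reaches Thursday, 25 July 2030.

25 July 2030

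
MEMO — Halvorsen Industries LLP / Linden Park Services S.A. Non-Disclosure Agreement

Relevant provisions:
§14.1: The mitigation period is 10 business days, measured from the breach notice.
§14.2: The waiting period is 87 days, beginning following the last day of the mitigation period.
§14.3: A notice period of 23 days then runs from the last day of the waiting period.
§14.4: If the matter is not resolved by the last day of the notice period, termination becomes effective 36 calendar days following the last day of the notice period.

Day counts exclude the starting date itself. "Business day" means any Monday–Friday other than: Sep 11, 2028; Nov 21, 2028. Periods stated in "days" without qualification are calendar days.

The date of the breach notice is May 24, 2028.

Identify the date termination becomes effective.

From Wednesday, May 24, 2028, 10 business days (May 25, May 26, May 29, May 30, May 31, Jun 1, Jun 2, Jun 5, Jun 6, Jun 7, skipping weekends) brings us to Wednesday, Jun 7, 2028, which is the last day of the mitigation period.
The last day of the waiting period: 87 calendar days after Jun 7, 2028 is Sep 2, 2028.
The last day of the notice period: 23 calendar days after Sep 2, 2028 is Sep 25, 2028.
Adding 36 calendar days to Sep 25, 2028 gives Oct 31, 2028, which is the date termination becomes effective.

Oct 31, 2028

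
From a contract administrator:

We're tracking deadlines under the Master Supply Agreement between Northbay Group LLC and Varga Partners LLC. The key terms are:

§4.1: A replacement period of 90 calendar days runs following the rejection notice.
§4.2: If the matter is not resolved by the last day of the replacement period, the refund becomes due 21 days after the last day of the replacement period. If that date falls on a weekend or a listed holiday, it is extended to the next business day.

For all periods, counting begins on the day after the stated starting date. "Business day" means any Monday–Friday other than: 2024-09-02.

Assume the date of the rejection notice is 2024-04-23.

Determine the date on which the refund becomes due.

2024-08-12

Adding 90 calendar days to 2024-04-23 gives 2024-07-22, which is the last day of the replacement period.
Adding 21 calendar days to 2024-07-22 gives 2024-08-12, which is the date on which the refund becomes due. 2024-08-12 is a Monday and is not a listed holiday, so no roll-forward applies.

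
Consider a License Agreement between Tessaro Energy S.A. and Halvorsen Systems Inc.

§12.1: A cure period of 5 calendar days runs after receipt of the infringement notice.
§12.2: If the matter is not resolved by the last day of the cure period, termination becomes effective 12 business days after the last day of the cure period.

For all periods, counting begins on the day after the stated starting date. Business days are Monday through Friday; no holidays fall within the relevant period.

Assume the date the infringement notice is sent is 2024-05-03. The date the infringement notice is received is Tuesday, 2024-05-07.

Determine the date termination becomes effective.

Adding 5 calendar days to 2024-05-07 gives 2024-05-12, which is the last day of the cure period.
The date termination becomes effective: 12 business days after Sunday, 2024-05-12, skipping weekends — May 13, May 14, May 15, May 16, …, May 24, May 27, May 28 — lands on Tuesday, 2024-05-28.

2024-05-28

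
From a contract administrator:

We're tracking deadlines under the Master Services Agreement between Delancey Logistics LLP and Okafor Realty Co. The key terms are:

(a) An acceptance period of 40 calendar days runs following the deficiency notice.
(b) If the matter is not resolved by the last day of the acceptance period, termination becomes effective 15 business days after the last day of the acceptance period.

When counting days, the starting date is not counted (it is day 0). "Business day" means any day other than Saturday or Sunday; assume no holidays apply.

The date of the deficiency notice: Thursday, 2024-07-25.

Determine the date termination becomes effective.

2024-09-24

The last day of the acceptance period: 40 calendar days after 2024-07-25 is 2024-09-03.
The date termination becomes effective: 15 business days after Tuesday, 2024-09-03, skipping weekends — Sep 4, Sep 5, Sep 6, Sep 9, …, Sep 20, Sep 23, Sep 24 — lands on Tuesday, 2024-09-24.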